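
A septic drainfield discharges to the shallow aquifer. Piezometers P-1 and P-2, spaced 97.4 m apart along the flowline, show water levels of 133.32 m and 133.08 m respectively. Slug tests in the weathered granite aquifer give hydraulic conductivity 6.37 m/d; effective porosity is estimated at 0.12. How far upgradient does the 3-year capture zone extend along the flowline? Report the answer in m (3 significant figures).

143 m

Hydraulic gradient i = (133.32 − 133.08) / 97.4 = 0.24 / 97.4 = 0.002464
Darcy flux q = K·i = 6.37 × 0.002464 = 0.01570 m/d
Average linear velocity = 0.01570 / 0.12 = 0.1308 m/d
T = 3 yr × 365 = 1095 d
L = v × T = 0.1308 × 1095 = 143.2 m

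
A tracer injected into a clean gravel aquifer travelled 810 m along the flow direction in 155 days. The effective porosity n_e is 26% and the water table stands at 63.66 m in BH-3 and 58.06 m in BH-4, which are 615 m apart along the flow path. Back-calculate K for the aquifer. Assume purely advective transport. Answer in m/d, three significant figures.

149 m/d

Hydraulic gradient i = (63.66 − 58.06) / 615 = 5.60 / 615 = 0.009106
v = L / t = 810 / 155 = 5.226 m/d
K = v · n / i = 5.226 × 0.26 / 0.009106 = 149 m/d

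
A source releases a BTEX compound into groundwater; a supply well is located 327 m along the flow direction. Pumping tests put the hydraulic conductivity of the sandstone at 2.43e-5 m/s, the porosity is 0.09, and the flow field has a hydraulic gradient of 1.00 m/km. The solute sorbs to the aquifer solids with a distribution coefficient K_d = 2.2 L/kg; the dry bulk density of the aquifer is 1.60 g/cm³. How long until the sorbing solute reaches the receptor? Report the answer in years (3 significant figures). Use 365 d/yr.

K = 2.43e-5 m/s × 86400 s/d = 2.100 m/d
q = Ki = 2.100 × 0.0010 = 0.002100 m/d
v_s = q/n_e = 0.002100/0.09 = 0.02333 m/d
Retardation R = 1 + ρ_b·K_d/n = 1 + 1.60×2.2/0.09 = 40.11
Contaminant velocity v_c = v/R = 0.02333/40.11 = 5.816e-4 m/d
t = L/v_c = 327/5.816e-4 = 562300 d
   = 562300/365 = 1540 yr

1540 years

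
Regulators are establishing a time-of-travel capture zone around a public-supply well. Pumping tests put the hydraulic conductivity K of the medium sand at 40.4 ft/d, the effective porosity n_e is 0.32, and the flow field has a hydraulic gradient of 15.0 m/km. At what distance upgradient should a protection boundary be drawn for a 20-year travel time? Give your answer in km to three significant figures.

4.21 km

K = 40.4 ft/d × 0.3048 = 12.31 m/d
q = Ki = 12.31 × 0.015 = 0.1847 m/d
Seepage velocity v = q / n = 0.1847 / 0.32 = 0.5772 m/d
T = 20 yr × 365 = 7300 d
L = v × T = 0.5772 × 7300 = 4214 m
   = 4.21 km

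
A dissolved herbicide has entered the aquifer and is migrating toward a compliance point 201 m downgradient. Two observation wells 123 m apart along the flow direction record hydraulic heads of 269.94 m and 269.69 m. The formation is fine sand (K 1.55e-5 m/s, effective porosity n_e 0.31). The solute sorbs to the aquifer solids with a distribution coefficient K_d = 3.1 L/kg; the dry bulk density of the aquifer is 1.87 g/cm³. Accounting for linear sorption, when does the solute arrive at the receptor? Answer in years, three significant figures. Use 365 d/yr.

Hydraulic gradient i = (269.94 − 269.69) / 123 = 0.25 / 123 = 0.002033
K = 1.55e-5 m/s × 86400 s/d = 1.339 m/d
Darcy flux q = K·i = 1.339 × 0.002033 = 0.002722 m/d
v_s = q/n_e = 0.002722/0.31 = 0.008780 m/d
Retardation R = 1 + ρ_b·K_d/n = 1 + 1.87×3.1/0.31 = 19.70
Contaminant velocity v_c = v/R = 0.008780/19.70 = 4.457e-4 m/d
t = L/v_c = 201/4.457e-4 = 451000 d
   = 451000/365 = 1240 yr

1240 years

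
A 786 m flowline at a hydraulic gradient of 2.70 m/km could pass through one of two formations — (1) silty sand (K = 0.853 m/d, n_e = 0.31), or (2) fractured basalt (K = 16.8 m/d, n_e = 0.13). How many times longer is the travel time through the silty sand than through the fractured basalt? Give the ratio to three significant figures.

Unit 1 (silty sand): v = 0.853×0.0027/0.31 = 0.007429 m/d, t = 786/0.007429 = 105800 d
Unit 2 (fractured basalt): v = 16.8×0.0027/0.13 = 0.3489 m/d, t = 786/0.3489 = 2253 d
t(silty sand) / t(fractured basalt) = 105800/2253 = 47.0

47.0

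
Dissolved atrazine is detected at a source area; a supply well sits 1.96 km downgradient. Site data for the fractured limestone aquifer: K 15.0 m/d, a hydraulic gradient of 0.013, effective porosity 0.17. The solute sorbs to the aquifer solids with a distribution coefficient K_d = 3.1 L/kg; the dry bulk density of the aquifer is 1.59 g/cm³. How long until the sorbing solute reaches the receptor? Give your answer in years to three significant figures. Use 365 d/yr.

140 years

Darcy flux q = K·i = 15.0 × 0.013 = 0.1950 m/d
v_s = q/n_e = 0.1950/0.17 = 1.147 m/d
Retardation R = 1 + ρ_b·K_d/n = 1 + 1.59×3.1/0.17 = 29.99
Contaminant velocity v_c = v/R = 1.147/29.99 = 0.03824 m/d
L = 1.96 km = 1960 m
t = L/v_c = 1960/0.03824 = 51250 d
   = 51250/365 = 140 yr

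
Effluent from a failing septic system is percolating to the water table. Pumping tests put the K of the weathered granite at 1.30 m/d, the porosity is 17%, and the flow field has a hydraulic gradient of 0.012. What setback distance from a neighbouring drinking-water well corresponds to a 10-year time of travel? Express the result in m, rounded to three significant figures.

335 m

q = Ki = 1.30 × 0.012 = 0.01560 m/d
Average linear velocity = 0.01560 / 0.17 = 0.09176 m/d
T = 10 yr × 365 = 3650 d
L = v × T = 0.09176 × 3650 = 334.9 m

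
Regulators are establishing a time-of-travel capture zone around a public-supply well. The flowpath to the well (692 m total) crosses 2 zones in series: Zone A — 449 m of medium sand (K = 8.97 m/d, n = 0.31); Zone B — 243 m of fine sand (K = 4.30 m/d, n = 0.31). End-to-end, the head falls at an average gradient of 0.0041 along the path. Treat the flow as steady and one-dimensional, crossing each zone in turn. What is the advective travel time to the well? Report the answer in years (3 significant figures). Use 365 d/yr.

22.1 years

For zones in series the flux q is common to all zones; the equivalent conductivity is the harmonic (thickness-weighted) mean, K_eq = L_total / Σ(L_j/K_j).
Σ(L/K) = 449/8.97 + 243/4.30 = 50.06 + 56.51 = 106.6 d
K_eq = L_total / Σ(L/K) = 692 / 106.6 = 6.494 m/d
q = K_eq · i = 6.494 × 0.0041 = 0.02662 m/d (same in every zone)
Zone A: v = q/n = 0.02662/0.31 = 0.08588 m/d → t_A = 449/0.08588 = 5228 d
Zone B: v = q/n = 0.02662/0.31 = 0.08588 m/d → t_B = 243/0.08588 = 2829 d
Total t = 5228 + 2829 = 8058 d
   = 8058 / 365 = 22.1 yr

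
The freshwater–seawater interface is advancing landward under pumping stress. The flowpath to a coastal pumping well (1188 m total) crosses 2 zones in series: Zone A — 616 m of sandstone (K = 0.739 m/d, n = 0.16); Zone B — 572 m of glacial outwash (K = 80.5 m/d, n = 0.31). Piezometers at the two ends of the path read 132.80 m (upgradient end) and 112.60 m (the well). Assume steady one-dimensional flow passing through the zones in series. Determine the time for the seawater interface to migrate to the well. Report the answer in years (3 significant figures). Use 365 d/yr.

31.5 years

Total head drop ΔH = 132.80 − 112.60 = 20.20 m
Steady 1-D flow in series ⇒ the Darcy flux q is identical in every zone and the zone head losses add (resistances L/K in series).
Σ(L/K) = 616/0.739 + 572/80.5 = 833.6 + 7.106 = 840.7 d
q = ΔH / Σ(L/K) = 20.20 / 840.7 = 0.02403 m/d (same in every zone)
Zone A: v = q/n = 0.02403/0.16 = 0.1502 m/d → t_A = 616/0.1502 = 4102 d
Zone B: v = q/n = 0.02403/0.31 = 0.07751 m/d → t_B = 572/0.07751 = 7380 d
Total t = 4102 + 7380 = 11480 d
   = 11480 / 365 = 31.5 yr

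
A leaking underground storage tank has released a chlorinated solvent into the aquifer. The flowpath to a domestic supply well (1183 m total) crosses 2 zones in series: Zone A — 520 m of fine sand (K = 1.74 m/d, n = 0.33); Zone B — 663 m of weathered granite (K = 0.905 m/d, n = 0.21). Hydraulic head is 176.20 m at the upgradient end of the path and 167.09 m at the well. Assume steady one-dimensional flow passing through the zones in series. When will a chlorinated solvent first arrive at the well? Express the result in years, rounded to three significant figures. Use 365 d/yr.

96.4 years

Total head drop ΔH = 176.20 − 167.09 = 9.11 m
Continuity: the same q passes through each zone, so ΔH = q·Σ(L_j/K_j) — the zones act as resistances in series.
Σ(L/K) = 520/1.74 + 663/0.905 = 298.9 + 732.6 = 1031 d
q = ΔH / Σ(L/K) = 9.11 / 1031 = 0.008832 m/d (same in every zone)
Zone A: v = q/n = 0.008832/0.33 = 0.02676 m/d → t_A = 520/0.02676 = 19430 d
Zone B: v = q/n = 0.008832/0.21 = 0.04206 m/d → t_B = 663/0.04206 = 15760 d
Total t = 19430 + 15760 = 35190 d
   = 35190 / 365 = 96.4 yr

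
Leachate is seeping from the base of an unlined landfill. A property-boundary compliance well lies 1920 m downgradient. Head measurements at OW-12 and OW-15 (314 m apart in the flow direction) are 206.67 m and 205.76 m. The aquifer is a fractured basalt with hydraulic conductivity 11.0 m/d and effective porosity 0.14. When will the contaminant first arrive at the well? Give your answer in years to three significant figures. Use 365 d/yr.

23.1 years

Hydraulic gradient i = (206.67 − 205.76) / 314 = 0.91 / 314 = 0.002898
Darcy flux q = K·i = 11.0 × 0.002898 = 0.03188 m/d
v = Ki/n = 11.0·0.002898/0.14 = 0.2277 m/d
t = L / v = 1920 / 0.2277 = 8432 d
   = 8432 / 365 = 23.1 yr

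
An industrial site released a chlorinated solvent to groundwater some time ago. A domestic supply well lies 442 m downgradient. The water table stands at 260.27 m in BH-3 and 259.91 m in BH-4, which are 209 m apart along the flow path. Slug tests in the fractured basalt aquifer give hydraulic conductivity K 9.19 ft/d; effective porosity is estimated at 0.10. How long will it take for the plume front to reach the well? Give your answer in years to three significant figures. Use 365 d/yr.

25.1 years

Hydraulic gradient i = (260.27 − 259.91) / 209 = 0.36 / 209 = 0.001722
K = 9.19 ft/d × 0.3048 = 2.801 m/d
q = Ki = 2.801 × 0.001722 = 0.004825 m/d
v_s = q/n_e = 0.004825/0.10 = 0.04825 m/d
t = L / v = 442 / 0.04825 = 9161 d
   = 9161 / 365 = 25.1 yr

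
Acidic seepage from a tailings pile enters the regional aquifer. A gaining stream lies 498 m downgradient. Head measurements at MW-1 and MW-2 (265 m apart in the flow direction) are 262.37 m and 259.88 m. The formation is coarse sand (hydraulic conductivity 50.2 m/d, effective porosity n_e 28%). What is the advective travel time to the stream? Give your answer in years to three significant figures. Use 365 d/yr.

Hydraulic gradient i = (262.37 − 259.88) / 265 = 2.49 / 265 = 0.009396
q = Ki = 50.2 × 0.009396 = 0.4717 m/d
v_s = q/n_e = 0.4717/0.28 = 1.685 m/d
t = L / v = 498 / 1.685 = 295.6 d
   = 295.6 / 365 = 0.810 yr

0.810 years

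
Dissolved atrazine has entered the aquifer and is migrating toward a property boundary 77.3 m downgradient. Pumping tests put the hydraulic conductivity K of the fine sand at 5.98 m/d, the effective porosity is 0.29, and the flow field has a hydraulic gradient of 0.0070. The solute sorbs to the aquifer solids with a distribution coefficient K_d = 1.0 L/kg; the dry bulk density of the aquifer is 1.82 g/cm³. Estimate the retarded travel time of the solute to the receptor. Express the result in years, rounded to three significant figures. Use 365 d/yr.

q = Ki = 5.98 × 0.0070 = 0.04186 m/d
Average linear velocity = 0.04186 / 0.29 = 0.1443 m/d
Retardation R = 1 + ρ_b·K_d/n = 1 + 1.82×1.0/0.29 = 7.276
Contaminant velocity v_c = v/R = 0.1443/7.276 = 0.01984 m/d
t = L/v_c = 77.3/0.01984 = 3896 d
   = 3896/365 = 10.7 yr

10.7 years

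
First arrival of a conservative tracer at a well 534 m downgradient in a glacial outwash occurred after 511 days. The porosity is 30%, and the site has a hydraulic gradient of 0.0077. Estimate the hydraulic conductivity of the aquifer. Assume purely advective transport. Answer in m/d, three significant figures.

40.7 m/d

v = L / t = 534 / 511 = 1.045 m/d
K = v · n / i = 1.045 × 0.30 / 0.0077 = 40.7 m/d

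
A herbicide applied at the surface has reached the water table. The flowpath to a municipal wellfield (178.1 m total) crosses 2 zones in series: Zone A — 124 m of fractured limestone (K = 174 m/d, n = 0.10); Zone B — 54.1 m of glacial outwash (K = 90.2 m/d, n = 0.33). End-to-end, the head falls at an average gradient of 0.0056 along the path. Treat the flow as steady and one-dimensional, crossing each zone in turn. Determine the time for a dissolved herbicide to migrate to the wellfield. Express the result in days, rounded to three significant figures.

Steady 1-D flow in series ⇒ the Darcy flux q is identical in every zone and the zone head losses add (resistances L/K in series).
Σ(L/K) = 124/174 + 54.1/90.2 = 0.7126 + 0.5998 = 1.312 d
K_eq = L_total / Σ(L/K) = 178.1 / 1.312 = 135.7 m/d
q = K_eq · i = 135.7 × 0.0056 = 0.7599 m/d (same in every zone)
Zone A: v = q/n = 0.7599/0.10 = 7.599 m/d → t_A = 124/7.599 = 16.32 d
Zone B: v = q/n = 0.7599/0.33 = 2.303 m/d → t_B = 54.1/2.303 = 23.49 d
Total t = 16.32 + 23.49 = 39.81 d

39.8 days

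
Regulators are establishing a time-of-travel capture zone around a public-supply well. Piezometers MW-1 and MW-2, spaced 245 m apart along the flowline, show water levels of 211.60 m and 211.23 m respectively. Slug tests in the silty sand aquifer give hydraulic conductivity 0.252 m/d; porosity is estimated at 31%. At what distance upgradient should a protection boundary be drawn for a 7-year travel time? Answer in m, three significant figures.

Hydraulic gradient i = (211.60 − 211.23) / 245 = 0.37 / 245 = 0.001510
q = Ki = 0.252 × 0.001510 = 3.806e-4 m/d
Average linear velocity = 3.806e-4 / 0.31 = 0.001228 m/d
T = 7 yr × 365 = 2555 d
L = v × T = 0.001228 × 2555 = 3.137 m

3.14 m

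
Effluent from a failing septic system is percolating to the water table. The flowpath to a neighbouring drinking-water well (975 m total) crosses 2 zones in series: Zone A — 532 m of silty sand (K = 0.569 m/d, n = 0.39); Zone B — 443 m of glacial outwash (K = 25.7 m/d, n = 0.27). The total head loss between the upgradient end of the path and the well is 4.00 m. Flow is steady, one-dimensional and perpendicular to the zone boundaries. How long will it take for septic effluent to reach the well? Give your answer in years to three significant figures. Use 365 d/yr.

Steady 1-D flow in series ⇒ the Darcy flux q is identical in every zone and the zone head losses add (resistances L/K in series).
Σ(L/K) = 532/0.569 + 443/25.7 = 935.0 + 17.24 = 952.2 d
q = ΔH / Σ(L/K) = 4.00 / 952.2 = 0.004201 m/d (same in every zone)
Zone A: v = q/n = 0.004201/0.39 = 0.01077 m/d → t_A = 532/0.01077 = 49390 d
Zone B: v = q/n = 0.004201/0.27 = 0.01556 m/d → t_B = 443/0.01556 = 28470 d
Total t = 49390 + 28470 = 77860 d
   = 77860 / 365 = 213 yr

213 years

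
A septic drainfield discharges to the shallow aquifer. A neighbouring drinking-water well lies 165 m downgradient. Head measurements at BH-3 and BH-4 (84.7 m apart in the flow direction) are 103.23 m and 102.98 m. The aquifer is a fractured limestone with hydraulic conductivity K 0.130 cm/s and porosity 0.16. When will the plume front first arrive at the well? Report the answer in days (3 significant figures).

Hydraulic gradient i = (103.23 − 102.98) / 84.7 = 0.25 / 84.7 = 0.002952
K = 0.130 cm/s × 864 = 112.3 m/d
Darcy flux q = K·i = 112.3 × 0.002952 = 0.3315 m/d
Average linear velocity = 0.3315 / 0.16 = 2.072 m/d
t = L / v = 165 / 2.072 = 79.63 d

79.6 days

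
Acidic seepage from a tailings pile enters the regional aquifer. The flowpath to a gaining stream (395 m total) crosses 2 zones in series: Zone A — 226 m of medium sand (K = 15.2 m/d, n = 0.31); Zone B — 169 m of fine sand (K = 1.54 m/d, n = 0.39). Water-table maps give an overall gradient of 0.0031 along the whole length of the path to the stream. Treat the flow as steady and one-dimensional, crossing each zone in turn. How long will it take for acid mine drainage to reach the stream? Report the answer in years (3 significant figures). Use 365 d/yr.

37.9 years

Steady 1-D flow in series ⇒ the Darcy flux q is identical in every zone and the zone head losses add (resistances L/K in series).
Σ(L/K) = 226/15.2 + 169/1.54 = 14.87 + 109.7 = 124.6 d
K_eq = L_total / Σ(L/K) = 395 / 124.6 = 3.170 m/d
q = K_eq · i = 3.170 × 0.0031 = 0.009827 m/d (same in every zone)
Zone A: v = q/n = 0.009827/0.31 = 0.03170 m/d → t_A = 226/0.03170 = 7130 d
Zone B: v = q/n = 0.009827/0.39 = 0.02520 m/d → t_B = 169/0.02520 = 6707 d
Total t = 7130 + 6707 = 13840 d
   = 13840 / 365 = 37.9 yr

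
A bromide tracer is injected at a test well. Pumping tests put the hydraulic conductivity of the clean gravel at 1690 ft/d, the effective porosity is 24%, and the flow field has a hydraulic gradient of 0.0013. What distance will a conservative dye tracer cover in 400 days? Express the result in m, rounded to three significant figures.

K = 1690 ft/d × 0.3048 = 515.1 m/d
Specific discharge q = 515.1 × 0.0013 = 0.6696 m/d
Average linear velocity = 0.6696 / 0.24 = 2.790 m/d
L = v × T = 2.790 × 400 = 1116 m

1120 m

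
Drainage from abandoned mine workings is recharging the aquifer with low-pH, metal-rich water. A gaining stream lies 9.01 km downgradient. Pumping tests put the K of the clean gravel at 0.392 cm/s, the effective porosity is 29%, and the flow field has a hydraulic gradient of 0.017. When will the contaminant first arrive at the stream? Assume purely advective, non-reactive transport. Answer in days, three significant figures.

K = 0.392 cm/s × 864 = 338.7 m/d
q = Ki = 338.7 × 0.017 = 5.758 m/d
Seepage velocity v = q / n = 5.758 / 0.29 = 19.85 m/d
L = 9.01 km = 9010 m
t = L / v = 9010 / 19.85 = 453.8 d

454 days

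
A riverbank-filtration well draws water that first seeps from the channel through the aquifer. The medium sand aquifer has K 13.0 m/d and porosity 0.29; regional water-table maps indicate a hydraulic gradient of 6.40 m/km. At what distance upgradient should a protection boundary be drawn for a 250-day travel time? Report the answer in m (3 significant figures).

Darcy flux q = K·i = 13.0 × 0.0064 = 0.08320 m/d
v = Ki/n = 13.0·0.0064/0.29 = 0.2869 m/d
L = v × T = 0.2869 × 250 = 71.72 m

71.7 m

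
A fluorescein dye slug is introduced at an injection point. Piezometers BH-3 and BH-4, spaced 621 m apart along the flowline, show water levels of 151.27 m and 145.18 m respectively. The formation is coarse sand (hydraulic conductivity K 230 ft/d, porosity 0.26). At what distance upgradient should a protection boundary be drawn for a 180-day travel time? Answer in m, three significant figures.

476 m

Hydraulic gradient i = (151.27 − 145.18) / 621 = 6.09 / 621 = 0.009807
K = 230 ft/d × 0.3048 = 70.10 m/d
q = Ki = 70.10 × 0.009807 = 0.6875 m/d
Seepage velocity v = q / n = 0.6875 / 0.26 = 2.644 m/d
L = v × T = 2.644 × 180 = 476.0 m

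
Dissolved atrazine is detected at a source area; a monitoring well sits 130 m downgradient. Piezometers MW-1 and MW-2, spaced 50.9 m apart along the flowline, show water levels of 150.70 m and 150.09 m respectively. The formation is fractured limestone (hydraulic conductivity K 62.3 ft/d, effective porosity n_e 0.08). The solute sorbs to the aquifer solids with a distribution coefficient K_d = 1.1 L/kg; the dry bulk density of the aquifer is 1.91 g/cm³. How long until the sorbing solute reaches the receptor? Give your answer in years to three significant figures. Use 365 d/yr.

3.41 years

Hydraulic gradient i = (150.70 − 150.09) / 50.9 = 0.61 / 50.9 = 0.01198
K = 62.3 ft/d × 0.3048 = 18.99 m/d
q = Ki = 18.99 × 0.01198 = 0.2276 m/d
Seepage velocity v = q / n = 0.2276 / 0.08 = 2.845 m/d
Retardation R = 1 + ρ_b·K_d/n = 1 + 1.91×1.1/0.08 = 27.26
Contaminant velocity v_c = v/R = 2.845/27.26 = 0.1043 m/d
t = L/v_c = 130/0.1043 = 1246 d
   = 1246/365 = 3.41 yr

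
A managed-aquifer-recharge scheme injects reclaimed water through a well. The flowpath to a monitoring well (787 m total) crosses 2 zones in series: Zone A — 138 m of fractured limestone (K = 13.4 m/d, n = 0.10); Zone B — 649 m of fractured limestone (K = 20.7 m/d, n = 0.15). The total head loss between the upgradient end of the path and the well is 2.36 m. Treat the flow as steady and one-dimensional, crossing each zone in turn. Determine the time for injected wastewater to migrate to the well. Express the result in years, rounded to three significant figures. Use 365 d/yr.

5.37 years

Steady 1-D flow in series ⇒ the Darcy flux q is identical in every zone and the zone head losses add (resistances L/K in series).
Σ(L/K) = 138/13.4 + 649/20.7 = 10.30 + 31.35 = 41.65 d
q = ΔH / Σ(L/K) = 2.36 / 41.65 = 0.05666 m/d (same in every zone)
Zone A: v = q/n = 0.05666/0.10 = 0.5666 m/d → t_A = 138/0.5666 = 243.6 d
Zone B: v = q/n = 0.05666/0.15 = 0.3777 m/d → t_B = 649/0.3777 = 1718 d
Total t = 243.6 + 1718 = 1962 d
   = 1962 / 365 = 5.37 yr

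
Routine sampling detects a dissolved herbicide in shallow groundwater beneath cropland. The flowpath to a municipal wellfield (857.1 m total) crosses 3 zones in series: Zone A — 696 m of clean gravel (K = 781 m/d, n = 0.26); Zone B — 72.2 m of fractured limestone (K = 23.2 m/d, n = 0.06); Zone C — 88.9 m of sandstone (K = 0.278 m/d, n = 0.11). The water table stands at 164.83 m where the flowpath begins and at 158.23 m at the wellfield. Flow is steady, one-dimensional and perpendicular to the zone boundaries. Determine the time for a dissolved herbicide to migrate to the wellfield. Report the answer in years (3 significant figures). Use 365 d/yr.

Total head drop ΔH = 164.83 − 158.23 = 6.60 m
Steady 1-D flow in series ⇒ the Darcy flux q is identical in every zone and the zone head losses add (resistances L/K in series).
Σ(L/K) = 696/781 + 72.2/23.2 + 88.9/0.278 = 0.8912 + 3.112 + 319.8 = 323.8 d
q = ΔH / Σ(L/K) = 6.60 / 323.8 = 0.02038 m/d (same in every zone)
Zone A: v = q/n = 0.02038/0.26 = 0.07840 m/d → t_A = 696/0.07840 = 8878 d
Zone B: v = q/n = 0.02038/0.06 = 0.3397 m/d → t_B = 72.2/0.3397 = 212.5 d
Zone C: v = q/n = 0.02038/0.11 = 0.1853 m/d → t_C = 88.9/0.1853 = 479.7 d
Total t = 8878 + 212.5 + 479.7 = 9570 d
   = 9570 / 365 = 26.2 yr

26.2 years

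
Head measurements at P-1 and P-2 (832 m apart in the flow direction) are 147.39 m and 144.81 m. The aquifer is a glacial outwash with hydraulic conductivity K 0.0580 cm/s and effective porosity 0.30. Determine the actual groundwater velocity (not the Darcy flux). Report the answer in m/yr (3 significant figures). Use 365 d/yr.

Hydraulic gradient i = (147.39 − 144.81) / 832 = 2.58 / 832 = 0.003101
K = 0.0580 cm/s × 864 = 50.11 m/d
Darcy flux q = K·i = 50.11 × 0.003101 = 0.1554 m/d
Seepage velocity v = q / n = 0.1554 / 0.30 = 0.5180 m/d
   = 0.5180 × 365 = 189 m/yr

189 m/yr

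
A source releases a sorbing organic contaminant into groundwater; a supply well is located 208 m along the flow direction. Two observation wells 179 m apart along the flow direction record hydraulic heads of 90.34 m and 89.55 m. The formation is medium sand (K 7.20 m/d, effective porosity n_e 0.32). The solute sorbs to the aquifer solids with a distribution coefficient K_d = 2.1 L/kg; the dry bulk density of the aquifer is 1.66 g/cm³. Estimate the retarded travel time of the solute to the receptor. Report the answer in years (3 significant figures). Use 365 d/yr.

Hydraulic gradient i = (90.34 − 89.55) / 179 = 0.79 / 179 = 0.004413
Specific discharge q = 7.20 × 0.004413 = 0.03178 m/d
v = Ki/n = 7.20·0.004413/0.32 = 0.09930 m/d
Retardation R = 1 + ρ_b·K_d/n = 1 + 1.66×2.1/0.32 = 11.89
Contaminant velocity v_c = v/R = 0.09930/11.89 = 0.008349 m/d
t = L/v_c = 208/0.008349 = 24910 d
   = 24910/365 = 68.3 yr

68.3 years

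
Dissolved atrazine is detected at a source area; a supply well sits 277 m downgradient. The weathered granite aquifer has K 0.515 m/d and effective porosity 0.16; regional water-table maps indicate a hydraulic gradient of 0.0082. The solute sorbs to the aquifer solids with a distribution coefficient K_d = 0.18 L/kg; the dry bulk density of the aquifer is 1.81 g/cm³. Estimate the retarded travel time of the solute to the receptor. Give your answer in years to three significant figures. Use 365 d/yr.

87.3 years

Darcy flux q = K·i = 0.515 × 0.0082 = 0.004223 m/d
v = Ki/n = 0.515·0.0082/0.16 = 0.02639 m/d
Retardation R = 1 + ρ_b·K_d/n = 1 + 1.81×0.18/0.16 = 3.036
Contaminant velocity v_c = v/R = 0.02639/3.036 = 0.008693 m/d
t = L/v_c = 277/0.008693 = 31870 d
   = 31870/365 = 87.3 yr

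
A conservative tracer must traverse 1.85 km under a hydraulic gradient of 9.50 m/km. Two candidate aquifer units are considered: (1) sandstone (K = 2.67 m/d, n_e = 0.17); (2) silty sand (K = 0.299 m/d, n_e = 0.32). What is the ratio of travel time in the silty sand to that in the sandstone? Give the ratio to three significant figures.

Unit 1 (sandstone): v = 2.67×0.0095/0.17 = 0.1492 m/d, t = 1850/0.1492 = 12400 d
Unit 2 (silty sand): v = 0.299×0.0095/0.32 = 0.008877 m/d, t = 1850/0.008877 = 208400 d
t(silty sand) / t(sandstone) = 208400/12400 = 16.8

16.8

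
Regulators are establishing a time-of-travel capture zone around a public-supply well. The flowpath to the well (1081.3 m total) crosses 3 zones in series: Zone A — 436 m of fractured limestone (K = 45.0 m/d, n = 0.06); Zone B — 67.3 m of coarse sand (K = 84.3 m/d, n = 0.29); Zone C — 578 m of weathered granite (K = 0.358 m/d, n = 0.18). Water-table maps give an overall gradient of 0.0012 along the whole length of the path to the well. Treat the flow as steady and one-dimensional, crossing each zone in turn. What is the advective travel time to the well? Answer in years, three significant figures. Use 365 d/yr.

Steady 1-D flow in series ⇒ the Darcy flux q is identical in every zone and the zone head losses add (resistances L/K in series).
Σ(L/K) = 436/45.0 + 67.3/84.3 + 578/0.358 = 9.689 + 0.7983 + 1615 = 1625 d
K_eq = L_total / Σ(L/K) = 1081.3 / 1625 = 0.6654 m/d
q = K_eq · i = 0.6654 × 0.0012 = 7.985e-4 m/d (same in every zone)
Zone A: v = q/n = 7.985e-4/0.06 = 0.01331 m/d → t_A = 436/0.01331 = 32760 d
Zone B: v = q/n = 7.985e-4/0.29 = 0.002753 m/d → t_B = 67.3/0.002753 = 24440 d
Zone C: v = q/n = 7.985e-4/0.18 = 0.004436 m/d → t_C = 578/0.004436 = 130300 d
Total t = 32760 + 24440 + 130300 = 187500 d
   = 187500 / 365 = 514 yr

514 years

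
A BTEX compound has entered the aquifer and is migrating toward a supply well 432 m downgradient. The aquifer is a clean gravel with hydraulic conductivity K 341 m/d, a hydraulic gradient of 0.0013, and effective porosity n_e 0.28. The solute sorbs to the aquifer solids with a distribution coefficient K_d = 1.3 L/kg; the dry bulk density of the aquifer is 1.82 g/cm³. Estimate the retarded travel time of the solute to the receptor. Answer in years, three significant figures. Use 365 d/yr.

Darcy flux q = K·i = 341 × 0.0013 = 0.4433 m/d
Seepage velocity v = q / n = 0.4433 / 0.28 = 1.583 m/d
Retardation R = 1 + ρ_b·K_d/n = 1 + 1.82×1.3/0.28 = 9.450
Contaminant velocity v_c = v/R = 1.583/9.450 = 0.1675 m/d
t = L/v_c = 432/0.1675 = 2579 d
   = 2579/365 = 7.06 yr

7.06 years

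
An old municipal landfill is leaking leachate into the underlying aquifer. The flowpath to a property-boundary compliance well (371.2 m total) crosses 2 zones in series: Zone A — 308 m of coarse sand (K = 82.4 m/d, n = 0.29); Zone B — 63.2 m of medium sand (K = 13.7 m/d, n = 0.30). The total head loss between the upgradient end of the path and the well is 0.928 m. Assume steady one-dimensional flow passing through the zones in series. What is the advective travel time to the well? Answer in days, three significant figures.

974 days

Continuity: the same q passes through each zone, so ΔH = q·Σ(L_j/K_j) — the zones act as resistances in series.
Σ(L/K) = 308/82.4 + 63.2/13.7 = 3.738 + 4.613 = 8.351 d
q = ΔH / Σ(L/K) = 0.928 / 8.351 = 0.1111 m/d (same in every zone)
Zone A: v = q/n = 0.1111/0.29 = 0.3832 m/d → t_A = 308/0.3832 = 803.8 d
Zone B: v = q/n = 0.1111/0.30 = 0.3704 m/d → t_B = 63.2/0.3704 = 170.6 d
Total t = 803.8 + 170.6 = 974.4 d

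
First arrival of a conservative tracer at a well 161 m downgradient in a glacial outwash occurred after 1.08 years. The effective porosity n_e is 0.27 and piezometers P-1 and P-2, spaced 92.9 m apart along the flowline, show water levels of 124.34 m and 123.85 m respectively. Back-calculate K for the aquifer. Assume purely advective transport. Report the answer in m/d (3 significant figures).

20.9 m/d

Hydraulic gradient i = (124.34 − 123.85) / 92.9 = 0.49 / 92.9 = 0.005274
t = 1.08 years = 394.2 d
v = L / t = 161 / 394.2 = 0.4084 m/d
K = v · n / i = 0.4084 × 0.27 / 0.005274 = 20.9 m/d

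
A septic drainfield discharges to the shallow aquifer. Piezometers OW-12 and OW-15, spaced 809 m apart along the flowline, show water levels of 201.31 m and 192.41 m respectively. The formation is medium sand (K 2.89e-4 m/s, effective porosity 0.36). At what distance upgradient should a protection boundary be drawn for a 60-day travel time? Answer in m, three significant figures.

45.8 m

Hydraulic gradient i = (201.31 − 192.41) / 809 = 8.90 / 809 = 0.01100
K = 2.89e-4 m/s × 86400 s/d = 24.97 m/d
q = Ki = 24.97 × 0.01100 = 0.2747 m/d
v_s = q/n_e = 0.2747/0.36 = 0.7630 m/d
L = v × T = 0.7630 × 60 = 45.78 m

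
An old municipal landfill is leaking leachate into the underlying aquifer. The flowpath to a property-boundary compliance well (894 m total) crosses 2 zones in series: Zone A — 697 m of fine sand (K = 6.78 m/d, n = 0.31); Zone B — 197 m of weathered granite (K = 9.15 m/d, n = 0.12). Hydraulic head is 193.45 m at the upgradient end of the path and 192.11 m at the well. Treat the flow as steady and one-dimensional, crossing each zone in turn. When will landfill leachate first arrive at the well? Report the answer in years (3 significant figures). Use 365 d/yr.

Total head drop ΔH = 193.45 − 192.11 = 1.34 m
Steady 1-D flow in series ⇒ the Darcy flux q is identical in every zone and the zone head losses add (resistances L/K in series).
Σ(L/K) = 697/6.78 + 197/9.15 = 102.8 + 21.53 = 124.3 d
q = ΔH / Σ(L/K) = 1.34 / 124.3 = 0.01078 m/d (same in every zone)
Zone A: v = q/n = 0.01078/0.31 = 0.03477 m/d → t_A = 697/0.03477 = 20050 d
Zone B: v = q/n = 0.01078/0.12 = 0.08981 m/d → t_B = 197/0.08981 = 2193 d
Total t = 20050 + 2193 = 22240 d
   = 22240 / 365 = 60.9 yr

60.9 years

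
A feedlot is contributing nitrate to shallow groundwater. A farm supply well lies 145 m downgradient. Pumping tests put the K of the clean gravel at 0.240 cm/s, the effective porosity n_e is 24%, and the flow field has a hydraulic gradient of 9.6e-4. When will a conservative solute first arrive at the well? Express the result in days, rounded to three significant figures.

K = 0.240 cm/s × 864 = 207.4 m/d
Specific discharge q = 207.4 × 9.6e-4 = 0.1991 m/d
Seepage velocity v = q / n = 0.1991 / 0.24 = 0.8294 m/d
t = L / v = 145 / 0.8294 = 174.8 d

175 days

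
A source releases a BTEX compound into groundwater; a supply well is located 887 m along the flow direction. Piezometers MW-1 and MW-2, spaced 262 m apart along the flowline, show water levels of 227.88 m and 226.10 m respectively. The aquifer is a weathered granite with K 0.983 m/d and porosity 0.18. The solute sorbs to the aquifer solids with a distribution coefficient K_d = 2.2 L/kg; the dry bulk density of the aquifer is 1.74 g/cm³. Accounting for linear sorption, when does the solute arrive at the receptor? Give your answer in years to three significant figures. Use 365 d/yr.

Hydraulic gradient i = (227.88 − 226.10) / 262 = 1.78 / 262 = 0.006794
q = Ki = 0.983 × 0.006794 = 0.006678 m/d
Seepage velocity v = q / n = 0.006678 / 0.18 = 0.03710 m/d
Retardation R = 1 + ρ_b·K_d/n = 1 + 1.74×2.2/0.18 = 22.27
Contaminant velocity v_c = v/R = 0.03710/22.27 = 0.001666 m/d
t = L/v_c = 887/0.001666 = 532300 d
   = 532300/365 = 1460 yr

1460 years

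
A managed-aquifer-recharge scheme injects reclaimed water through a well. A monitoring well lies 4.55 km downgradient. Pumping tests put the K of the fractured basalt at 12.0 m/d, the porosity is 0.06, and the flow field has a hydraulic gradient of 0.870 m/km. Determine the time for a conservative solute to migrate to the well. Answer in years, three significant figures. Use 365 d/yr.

Darcy flux q = K·i = 12.0 × 8.7e-4 = 0.01044 m/d
v = Ki/n = 12.0·8.7e-4/0.06 = 0.1740 m/d
L = 4.55 km = 4550 m
t = L / v = 4550 / 0.1740 = 26150 d
   = 26150 / 365 = 71.6 yr

71.6 years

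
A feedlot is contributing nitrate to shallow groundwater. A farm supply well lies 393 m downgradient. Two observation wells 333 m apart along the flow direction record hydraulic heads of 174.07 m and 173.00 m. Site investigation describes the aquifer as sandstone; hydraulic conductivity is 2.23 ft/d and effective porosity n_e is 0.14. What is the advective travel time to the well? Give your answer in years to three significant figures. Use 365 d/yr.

Hydraulic gradient i = (174.07 − 173.00) / 333 = 1.07 / 333 = 0.003213
K = 2.23 ft/d × 0.3048 = 0.6797 m/d
q = Ki = 0.6797 × 0.003213 = 0.002184 m/d
v = Ki/n = 0.6797·0.003213/0.14 = 0.01560 m/d
t = L / v = 393 / 0.01560 = 25190 d
   = 25190 / 365 = 69.0 yr

69.0 years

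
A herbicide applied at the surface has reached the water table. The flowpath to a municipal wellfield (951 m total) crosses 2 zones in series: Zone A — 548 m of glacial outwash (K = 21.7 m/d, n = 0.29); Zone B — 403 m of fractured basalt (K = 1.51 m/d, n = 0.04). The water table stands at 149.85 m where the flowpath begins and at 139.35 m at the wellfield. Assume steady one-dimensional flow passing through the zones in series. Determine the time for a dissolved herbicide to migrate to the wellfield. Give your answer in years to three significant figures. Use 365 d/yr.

13.3 years

Total head drop ΔH = 149.85 − 139.35 = 10.50 m
Continuity: the same q passes through each zone, so ΔH = q·Σ(L_j/K_j) — the zones act as resistances in series.
Σ(L/K) = 548/21.7 + 403/1.51 = 25.25 + 266.9 = 292.1 d
q = ΔH / Σ(L/K) = 10.50 / 292.1 = 0.03594 m/d (same in every zone)
Zone A: v = q/n = 0.03594/0.29 = 0.1239 m/d → t_A = 548/0.1239 = 4422 d
Zone B: v = q/n = 0.03594/0.04 = 0.8985 m/d → t_B = 403/0.8985 = 448.5 d
Total t = 4422 + 448.5 = 4870 d
   = 4870 / 365 = 13.3 yr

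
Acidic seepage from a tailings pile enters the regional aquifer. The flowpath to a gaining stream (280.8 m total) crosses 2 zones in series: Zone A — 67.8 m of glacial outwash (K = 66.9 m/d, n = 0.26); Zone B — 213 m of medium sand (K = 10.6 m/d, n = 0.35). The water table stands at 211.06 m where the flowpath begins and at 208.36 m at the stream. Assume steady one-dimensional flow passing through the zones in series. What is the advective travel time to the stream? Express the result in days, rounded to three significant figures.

Total head drop ΔH = 211.06 − 208.36 = 2.70 m
Continuity: the same q passes through each zone, so ΔH = q·Σ(L_j/K_j) — the zones act as resistances in series.
Σ(L/K) = 67.8/66.9 + 213/10.6 = 1.013 + 20.09 = 21.11 d
q = ΔH / Σ(L/K) = 2.70 / 21.11 = 0.1279 m/d (same in every zone)
Zone A: v = q/n = 0.1279/0.26 = 0.4920 m/d → t_A = 67.8/0.4920 = 137.8 d
Zone B: v = q/n = 0.1279/0.35 = 0.3655 m/d → t_B = 213/0.3655 = 582.8 d
Total t = 137.8 + 582.8 = 720.6 d

721 days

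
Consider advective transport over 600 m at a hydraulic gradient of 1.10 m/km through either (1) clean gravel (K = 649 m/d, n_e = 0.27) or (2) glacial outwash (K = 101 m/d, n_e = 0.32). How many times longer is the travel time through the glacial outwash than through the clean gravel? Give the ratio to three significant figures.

Unit 1 (clean gravel): v = 649×0.0011/0.27 = 2.644 m/d, t = 600/2.644 = 226.9 d
Unit 2 (glacial outwash): v = 101×0.0011/0.32 = 0.3472 m/d, t = 600/0.3472 = 1728 d
t(glacial outwash) / t(clean gravel) = 1728/226.9 = 7.62

7.62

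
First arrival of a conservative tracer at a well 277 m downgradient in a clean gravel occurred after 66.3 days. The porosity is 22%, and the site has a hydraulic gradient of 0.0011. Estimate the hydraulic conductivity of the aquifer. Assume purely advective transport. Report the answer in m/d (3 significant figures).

836 m/d

v = L / t = 277 / 66.3 = 4.178 m/d
K = v · n / i = 4.178 × 0.22 / 0.0011 = 836 m/d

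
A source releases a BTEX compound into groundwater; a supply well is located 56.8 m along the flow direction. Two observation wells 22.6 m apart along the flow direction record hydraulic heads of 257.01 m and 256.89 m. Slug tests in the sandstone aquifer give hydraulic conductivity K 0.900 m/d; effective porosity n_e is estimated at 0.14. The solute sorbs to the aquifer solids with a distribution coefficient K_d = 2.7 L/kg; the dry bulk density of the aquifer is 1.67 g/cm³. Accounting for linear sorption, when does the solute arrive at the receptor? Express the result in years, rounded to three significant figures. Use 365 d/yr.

151 years

Hydraulic gradient i = (257.01 − 256.89) / 22.6 = 0.12 / 22.6 = 0.005310
Specific discharge q = 0.900 × 0.005310 = 0.004779 m/d
Seepage velocity v = q / n = 0.004779 / 0.14 = 0.03413 m/d
Retardation R = 1 + ρ_b·K_d/n = 1 + 1.67×2.7/0.14 = 33.21
Contaminant velocity v_c = v/R = 0.03413/33.21 = 0.001028 m/d
t = L/v_c = 56.8/0.001028 = 55260 d
   = 55260/365 = 151 yr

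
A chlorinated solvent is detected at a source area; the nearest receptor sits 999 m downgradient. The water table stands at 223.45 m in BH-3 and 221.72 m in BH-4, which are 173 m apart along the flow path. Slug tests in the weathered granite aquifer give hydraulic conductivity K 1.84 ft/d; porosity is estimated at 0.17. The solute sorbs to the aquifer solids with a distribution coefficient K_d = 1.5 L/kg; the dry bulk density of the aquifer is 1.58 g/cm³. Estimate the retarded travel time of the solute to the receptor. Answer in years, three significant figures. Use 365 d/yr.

1240 years

Hydraulic gradient i = (223.45 − 221.72) / 173 = 1.73 / 173 = 0.01000
K = 1.84 ft/d × 0.3048 = 0.5608 m/d
Darcy flux q = K·i = 0.5608 × 0.01000 = 0.005608 m/d
v = Ki/n = 0.5608·0.01000/0.17 = 0.03299 m/d
Retardation R = 1 + ρ_b·K_d/n = 1 + 1.58×1.5/0.17 = 14.94
Contaminant velocity v_c = v/R = 0.03299/14.94 = 0.002208 m/d
t = L/v_c = 999/0.002208 = 452400 d
   = 452400/365 = 1240 yr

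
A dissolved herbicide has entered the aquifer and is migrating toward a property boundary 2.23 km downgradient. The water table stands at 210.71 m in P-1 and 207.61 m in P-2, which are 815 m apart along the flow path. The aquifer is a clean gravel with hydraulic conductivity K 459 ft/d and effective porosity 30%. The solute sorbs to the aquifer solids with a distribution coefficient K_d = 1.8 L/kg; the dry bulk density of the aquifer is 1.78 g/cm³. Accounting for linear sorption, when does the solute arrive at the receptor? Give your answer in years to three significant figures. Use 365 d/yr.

40.2 years

Hydraulic gradient i = (210.71 − 207.61) / 815 = 3.10 / 815 = 0.003804
K = 459 ft/d × 0.3048 = 139.9 m/d
q = Ki = 139.9 × 0.003804 = 0.5321 m/d
Average linear velocity = 0.5321 / 0.30 = 1.774 m/d
Retardation R = 1 + ρ_b·K_d/n = 1 + 1.78×1.8/0.30 = 11.68
Contaminant velocity v_c = v/R = 1.774/11.68 = 0.1519 m/d
L = 2.23 km = 2230 m
t = L/v_c = 2230/0.1519 = 14680 d
   = 14680/365 = 40.2 yr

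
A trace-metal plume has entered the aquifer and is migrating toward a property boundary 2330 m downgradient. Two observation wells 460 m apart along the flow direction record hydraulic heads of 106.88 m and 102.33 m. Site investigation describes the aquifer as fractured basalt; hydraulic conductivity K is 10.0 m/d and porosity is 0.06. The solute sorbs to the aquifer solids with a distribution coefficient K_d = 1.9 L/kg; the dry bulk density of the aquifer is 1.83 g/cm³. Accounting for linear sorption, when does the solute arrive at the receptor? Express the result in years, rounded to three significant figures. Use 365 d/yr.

Hydraulic gradient i = (106.88 − 102.33) / 460 = 4.55 / 460 = 0.009891
Darcy flux q = K·i = 10.0 × 0.009891 = 0.09891 m/d
v_s = q/n_e = 0.09891/0.06 = 1.649 m/d
Retardation R = 1 + ρ_b·K_d/n = 1 + 1.83×1.9/0.06 = 58.95
Contaminant velocity v_c = v/R = 1.649/58.95 = 0.02797 m/d
t = L/v_c = 2330/0.02797 = 83320 d
   = 83320/365 = 228 yr

228 years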